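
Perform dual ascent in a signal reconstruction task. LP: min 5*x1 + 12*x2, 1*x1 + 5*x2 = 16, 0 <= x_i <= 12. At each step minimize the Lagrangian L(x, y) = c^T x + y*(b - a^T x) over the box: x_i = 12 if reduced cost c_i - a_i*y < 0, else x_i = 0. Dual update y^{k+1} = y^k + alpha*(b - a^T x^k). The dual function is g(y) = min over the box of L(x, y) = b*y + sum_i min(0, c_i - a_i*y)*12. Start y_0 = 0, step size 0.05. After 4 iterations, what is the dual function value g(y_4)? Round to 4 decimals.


Dual ascent for LP: min 5*x1 + 12*x2, 1*x1 + 5*x2 = 16, 0 <= x_i <= 12
Step 1: y^k = 0.0, reduced costs: (5.0, 12.0)
  x^k = (0.0, 0.0), subgradient = b - a^T x = 16.0
  y^{k+1} = 0.0 + 0.05*16.0 = 0.8
Step 2: y^k = 0.8, reduced costs: (4.2, 8.0)
  x^k = (0.0, 0.0), subgradient = b - a^T x = 16.0
  y^{k+1} = 0.8 + 0.05*16.0 = 1.6
Step 3: y^k = 1.6, reduced costs: (3.4, 4.0)
  x^k = (0.0, 0.0), subgradient = b - a^T x = 16.0
  y^{k+1} = 1.6 + 0.05*16.0 = 2.4
Step 4: y^k = 2.4, reduced costs: (2.6, 0.0)
  x^k = (0.0, 0.0), subgradient = b - a^T x = 16.0
  y^{k+1} = 2.4 + 0.05*16.0 = 3.2
Dual objective at y_4 = 3.2: reduced costs (1.8, -4.0), box minimizer x = (0.0, 12.0)
g(y_4) = b*y + (c1 - a1*y)*x1 + (c2 - a2*y)*x2 = 16*3.2 + 1.8*0.0 + (-4.0)*12.0 = 51.2 + 0.0 - 48.0 = 3.2


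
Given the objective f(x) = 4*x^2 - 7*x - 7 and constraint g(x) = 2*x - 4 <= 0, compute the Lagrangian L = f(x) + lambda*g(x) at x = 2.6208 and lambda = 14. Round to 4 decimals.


Step 1: Evaluate f(x).
f(2.6208) = 4*2.6208^2 - 7*2.6208 - 7 = 2.1288
Step 2: Evaluate g(x).
g(2.6208) = 2*2.6208 - 4 = 1.2416
Step 3: Compute Lagrangian.
L = 2.1288 + 14*1.2416 = 19.5112


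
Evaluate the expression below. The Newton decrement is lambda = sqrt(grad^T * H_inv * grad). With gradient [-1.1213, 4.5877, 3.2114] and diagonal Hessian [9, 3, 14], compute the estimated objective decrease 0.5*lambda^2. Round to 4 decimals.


Step 1: H is diagonal, so H^(-1) * g = [-0.1246, 1.5292, 0.2294].
Step 2: g^T H^(-1) g = sum_i g_i^2 / H_ii
  = (-1.1213)^2/9 + (4.5877)^2/3 + (3.2114)^2/14
  = 0.1397 + 7.0157 + 0.7366 = 7.892
Step 3: Objective decrease = 0.5 * g^T H^(-1) g = 3.946


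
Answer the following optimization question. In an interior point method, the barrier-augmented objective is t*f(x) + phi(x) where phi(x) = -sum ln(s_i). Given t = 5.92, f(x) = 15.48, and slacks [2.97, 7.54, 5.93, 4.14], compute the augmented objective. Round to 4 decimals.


Step 1: Compute log-barrier.
ln values: [1.0886, 2.0202, 1.78, 1.4207]
phi = -(1.0886 + 2.0202 + 1.78 + 1.4207) = -6.3095
Step 2: Compute augmented objective.
t*f(x) = 5.92*15.48 = 91.6416
Total = 91.6416 - 6.3095 = 85.3321


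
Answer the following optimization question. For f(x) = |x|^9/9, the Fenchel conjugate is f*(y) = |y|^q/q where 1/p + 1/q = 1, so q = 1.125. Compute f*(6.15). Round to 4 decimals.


The conjugate exponent q satisfies 1/p + 1/q = 1.
p = 9, so q = 9/(9 - 1) = 1.125
|y|^q = 6.15^1.125 = 7.7176
f*(6.15) = 7.7176 / 1.125 = 6.8601


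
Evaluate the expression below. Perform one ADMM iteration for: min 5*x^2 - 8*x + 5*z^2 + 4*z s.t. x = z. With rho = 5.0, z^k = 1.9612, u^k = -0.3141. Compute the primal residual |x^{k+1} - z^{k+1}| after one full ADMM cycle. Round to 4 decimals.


ADMM iteration with rho = 5.0, z^k = 1.9612, u^k = -0.3141
Step 1: x-update.
Minimize 5*x^2 - 8*x + (5.0/2)*(x - 1.9612 - 0.3141)^2
FOC: (2*5 + 5.0)*x = 8 + 5.0*(1.9612 + 0.3141)
x^{k+1} = 1.2918
Step 2: z-update.
Minimize 5*z^2 + 4*z + (5.0/2)*(1.2918 - z - 0.3141)^2
FOC: (2*5 + 5.0)*z = -4 + 5.0*(1.2918 - 0.3141)
z^{k+1} = 0.0592
Step 3: u-update.
u^{k+1} = -0.3141 + 1.2918 - 0.0592 = 0.9184
Step 4: Primal residual = |1.2918 - 0.0592| = 1.2325


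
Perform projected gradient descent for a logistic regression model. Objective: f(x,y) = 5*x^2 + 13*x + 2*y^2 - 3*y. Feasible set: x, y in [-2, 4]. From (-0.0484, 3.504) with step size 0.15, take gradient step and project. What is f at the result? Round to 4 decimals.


Step 1: Compute gradient at (-0.0484, 3.504).
grad_x = 2*5*-0.0484 + 13 = 12.516
grad_y = 2*2*3.504 - 3 = 11.016
Step 2: Gradient step.
x_raw = -0.0484 - 0.15*12.516 = -1.9258
y_raw = 3.504 - 0.15*11.016 = 1.8516
Step 3: Project onto [-2, 4].
x_proj = clip(-1.9258) = -1.9258
y_proj = clip(1.8516) = 1.8516
Step 4: Evaluate f.
f(-1.9258, 1.8516) = -5.1898


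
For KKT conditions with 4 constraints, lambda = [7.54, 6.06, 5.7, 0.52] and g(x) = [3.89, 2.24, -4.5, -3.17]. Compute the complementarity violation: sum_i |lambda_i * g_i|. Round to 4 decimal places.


KKT complementary slackness check:
lambda_1 * g_1 = 7.54 * 3.89 = 29.3306
lambda_2 * g_2 = 6.06 * 2.24 = 13.5744
lambda_3 * g_3 = 5.7 * -4.5 = -25.65
lambda_4 * g_4 = 0.52 * -3.17 = -1.6484
Total violation = 29.3306 + 13.5744 + 25.65 + 1.6484 = 70.2034


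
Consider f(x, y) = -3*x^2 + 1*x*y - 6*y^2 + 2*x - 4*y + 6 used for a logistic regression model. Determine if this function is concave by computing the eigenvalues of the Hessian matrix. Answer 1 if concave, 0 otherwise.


The Hessian of f(x,y) = -3*x^2 + 1*x*y - 6*y^2 + 2*x - 4*y + 6 is:
H = [[-6, 1], [1, -12]]
Trace = -6 - 12 = -18
Determinant = -6*-12 - (1)^2 = 71
Discriminant = (-18)^2 - 4*71 = 40.0
Eigenvalues: lambda_1 = -12.1623, lambda_2 = -5.8377
The function is concave.

1


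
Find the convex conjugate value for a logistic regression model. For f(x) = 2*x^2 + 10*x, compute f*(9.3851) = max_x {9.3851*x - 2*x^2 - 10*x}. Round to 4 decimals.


f*(y) = sup_x {y*x - a*x^2 - b*x} = sup_x {(y-b)*x - a*x^2}
FOC: (y - b) - 2a*x = 0 => x* = (y - b)/(2a)
x* = (9.3851 - 10)/(2*2) = -0.1537
f*(9.3851) = (y-b)^2/(4a) = (9.3851 - 10)^2/(4*2)
= 0.3781/8 = 0.0473


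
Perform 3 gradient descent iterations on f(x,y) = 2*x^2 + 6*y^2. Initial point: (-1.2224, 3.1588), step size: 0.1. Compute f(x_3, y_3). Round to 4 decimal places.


Gradient descent on f(x,y) = 2*x^2 + 6*y^2.
Starting point: (-1.2224, 3.1588), alpha = 0.1
Step 1: grad_x = 2*2*-1.2224 = -4.8896, grad_y = 2*6*3.1588 = 37.9056
  x_1 = -1.2224 - 0.1*-4.8896 = -0.7334
  y_1 = 3.1588 - 0.1*37.9056 = -0.6318
Step 2: grad_x = 2*2*-0.7334 = -2.9338, grad_y = 2*6*-0.6318 = -7.5811
  x_2 = -0.7334 - 0.1*-2.9338 = -0.4401
  y_2 = -0.6318 - 0.1*-7.5811 = 0.1264
Step 3: grad_x = 2*2*-0.4401 = -1.7603, grad_y = 2*6*0.1264 = 1.5162
  x_3 = -0.4401 - 0.1*-1.7603 = -0.264
  y_3 = 0.1264 - 0.1*1.5162 = -0.0253
f(-0.264, -0.0253) = 2*(-0.264)^2 + 6*(-0.0253)^2 = 0.1433


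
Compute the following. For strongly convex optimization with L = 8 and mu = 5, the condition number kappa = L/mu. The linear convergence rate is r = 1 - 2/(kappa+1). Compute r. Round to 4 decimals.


Step 1: Compute the condition number.
kappa = L/mu = 8/5 = 1.6
Step 2: Compute the convergence rate.
r = 1 - 2/(kappa + 1) = 1 - 2*mu/(L + mu) = (L - mu)/(L + mu) = 3/13 = 0.2308


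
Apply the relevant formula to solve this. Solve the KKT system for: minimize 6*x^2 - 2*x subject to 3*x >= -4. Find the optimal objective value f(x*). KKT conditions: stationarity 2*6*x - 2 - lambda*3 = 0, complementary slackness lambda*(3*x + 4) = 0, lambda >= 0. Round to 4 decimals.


Step 1: Try lambda = 0 (constraint inactive).
Stationarity: 2*6*x - 2 = 0
x* = 2/(2*6) = 1/6 = 0.1667 (rounded; the exact value 1/6 is used below)
Check constraint: 3*0.1667 = 0.5001 >= -4 -- satisfied.
Step 2: Compute optimal value.
f(x*) = 6*(1/6)^2 - 2*(1/6) = -0.1667


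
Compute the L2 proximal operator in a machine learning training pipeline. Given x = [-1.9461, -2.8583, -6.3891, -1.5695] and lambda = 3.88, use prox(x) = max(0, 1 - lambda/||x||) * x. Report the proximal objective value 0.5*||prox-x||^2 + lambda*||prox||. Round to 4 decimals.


Step 1: Compute ||x||.
||x|| = 7.4324
Step 2: Compute scaling factor.
scale = max(0, 1 - 3.88/7.4324) = 0.478
Step 3: prox(x) = [-0.9302, -1.3662, -3.0538, -0.7502]
||prox(x)|| = 3.5524
Step 4: Proximal objective.
0.5*||prox-x||^2 = 7.5272
lambda*||prox|| = 13.7833
Total = 21.3107


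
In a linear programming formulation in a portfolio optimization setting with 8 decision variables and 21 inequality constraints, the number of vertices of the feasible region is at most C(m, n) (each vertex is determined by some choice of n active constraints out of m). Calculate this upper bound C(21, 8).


Each vertex corresponds to some choice of n active constraints out of m, so the number of vertices is at most C(m, n) = m! / (n!(m-n)!).
m = 21, n = 8
Numerator: 21 * 20 * 19 * 18 * 17 * 16 * 15 * 14
Denominator: 8! = 40320
C(21, 8) = 203490


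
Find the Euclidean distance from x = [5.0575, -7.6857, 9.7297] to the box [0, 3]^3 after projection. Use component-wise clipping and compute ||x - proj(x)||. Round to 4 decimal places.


Project each component onto [0, 3].
clip(5.0575) = 3.0, clip(-7.6857) = 0.0, clip(9.7297) = 3.0
Projection = [3.0, 0.0, 3.0]
Squared diffs: [4.2333, 59.07, 45.2889]
Distance = sqrt(108.5922) = 10.4208


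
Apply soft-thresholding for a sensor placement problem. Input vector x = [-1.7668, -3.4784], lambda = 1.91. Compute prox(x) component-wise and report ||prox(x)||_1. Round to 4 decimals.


Soft-thresholding with lambda = 1.91:
prox(-1.7668) = sign(-1.7668)*max(|-1.7668| - 1.91, 0) = 0.0
prox(-3.4784) = sign(-3.4784)*max(|-3.4784| - 1.91, 0) = -1.5684
prox(x) = [0.0, -1.5684]
||prox(x)||_1 = 0.0 + 1.5684 = 1.5684


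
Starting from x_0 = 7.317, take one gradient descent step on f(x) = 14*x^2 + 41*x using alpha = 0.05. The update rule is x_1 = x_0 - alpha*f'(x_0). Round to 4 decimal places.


We compute the gradient at x_0 and apply the update.
f'(x) = 28*x + 41
f'(7.317) = 28*7.317 + 41 = 245.876
x_1 = 7.317 - 0.05*245.876 = -4.9768


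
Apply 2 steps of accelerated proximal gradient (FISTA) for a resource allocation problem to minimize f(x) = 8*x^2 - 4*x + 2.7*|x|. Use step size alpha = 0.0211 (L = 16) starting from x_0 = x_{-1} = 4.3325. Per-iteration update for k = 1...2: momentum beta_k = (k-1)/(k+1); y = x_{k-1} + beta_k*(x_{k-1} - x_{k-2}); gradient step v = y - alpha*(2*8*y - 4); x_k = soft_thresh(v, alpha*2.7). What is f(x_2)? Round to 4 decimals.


FISTA on f(x) = 8*x^2 - 4*x + 2.7*|x|
L = 16, alpha = 0.0211
Iteration 1: beta = 0.0, y = 4.3325 + 0.0*(4.3325 - 4.3325) = 4.3325
  grad(y) = 65.32, v = y - alpha*grad = 2.9542
  prox(v) = soft_thresh(2.9542, 0.057) = 2.8973
Iteration 2: beta = 0.3333, y = 2.8973 + 0.3333*(2.8973 - 4.3325) = 2.4189
  grad(y) = 34.7019, v = y - alpha*grad = 1.6867
  prox(v) = soft_thresh(1.6867, 0.057) = 1.6297
f(x_2) = 8*1.6297^2 - 4*1.6297 + 2.7*|1.6297| = 19.1285


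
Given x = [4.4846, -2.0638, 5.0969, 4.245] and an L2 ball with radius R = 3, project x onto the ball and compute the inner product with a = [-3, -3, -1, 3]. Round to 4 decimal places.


Step 1: Compute ||x|| (intermediates to 6 decimals).
||x|| = sqrt(4.4846^2 + (-2.0638)^2 + 5.0969^2 + 4.245^2) = 8.268574
Step 2: Project.
Since ||x|| > R, scale = R/||x|| = 3/8.268574 = 0.36282, proj(x) = scale * x
proj(x) = [1.627103, -0.748788, 1.849257, 1.540171]
Step 3: Dot product.
a^T * proj(x) = -3*1.627103 - 3*(-0.748788) - 1*1.849257 + 3*1.540171 = 0.1363


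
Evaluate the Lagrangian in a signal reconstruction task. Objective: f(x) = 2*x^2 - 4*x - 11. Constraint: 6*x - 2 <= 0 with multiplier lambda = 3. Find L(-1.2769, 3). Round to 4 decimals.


Step 1: Evaluate f(x).
f(-1.2769) = 2*(-1.2769)^2 - 4*(-1.2769) - 11 = -2.6315
Step 2: Evaluate g(x).
g(-1.2769) = 6*-1.2769 - 2 = -9.6614
Step 3: Compute Lagrangian.
L = -2.6315 + 3*-9.6614 = -31.6157


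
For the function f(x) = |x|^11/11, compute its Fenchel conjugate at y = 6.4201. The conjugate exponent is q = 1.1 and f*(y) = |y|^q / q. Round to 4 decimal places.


The conjugate exponent q satisfies 1/p + 1/q = 1.
p = 11, so q = 11/(11 - 1) = 1.1
|y|^q = 6.4201^1.1 = 7.7321
f*(6.4201) = 7.7321 / 1.1 = 7.0292


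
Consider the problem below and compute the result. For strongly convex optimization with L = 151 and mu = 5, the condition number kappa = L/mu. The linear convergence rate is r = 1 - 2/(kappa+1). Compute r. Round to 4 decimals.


Step 1: Compute the condition number.
kappa = L/mu = 151/5 = 30.2
Step 2: Compute the convergence rate.
r = 1 - 2/(kappa + 1) = 1 - 2*mu/(L + mu) = (L - mu)/(L + mu) = 146/156 = 0.9359


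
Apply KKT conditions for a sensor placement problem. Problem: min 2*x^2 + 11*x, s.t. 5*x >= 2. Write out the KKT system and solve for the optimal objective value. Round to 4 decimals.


Step 1: Try lambda = 0 (constraint inactive).
x_unc = -11/(2*2) = -2.75
Check: 5*-2.75 = -13.75 < 2 -- violated!
Step 2: Constraint must be active: 5*x = 2
x* = 2/5 = 0.4
lambda = (2*2*0.4 + 11)/5 = 2.52
Step 3: Compute optimal value.
f(x*) = 2*0.4^2 + 11*0.4 = 4.72


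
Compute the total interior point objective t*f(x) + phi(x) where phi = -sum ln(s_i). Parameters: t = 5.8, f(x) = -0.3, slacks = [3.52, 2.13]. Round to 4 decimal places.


Step 1: Compute log-barrier.
ln values: [1.2585, 0.7561]
phi = -(1.2585 + 0.7561) = -2.0146
Step 2: Compute augmented objective.
t*f(x) = 5.8*-0.3 = -1.74
Total = -1.74 - 2.0146 = -3.7546


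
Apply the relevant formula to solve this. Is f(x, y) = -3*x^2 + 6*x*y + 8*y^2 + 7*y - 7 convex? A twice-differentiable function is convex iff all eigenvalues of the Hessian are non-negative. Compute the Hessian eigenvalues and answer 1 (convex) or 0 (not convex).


The Hessian of f(x,y) = -3*x^2 + 6*x*y + 8*y^2 + 7*y - 7 is:
H = [[-6, 6], [6, 16]]
Trace = -6 + 16 = 10
Determinant = -6*16 - (6)^2 = -132
Discriminant = (10)^2 - 4*-132 = 628.0
Eigenvalues: lambda_1 = -7.53, lambda_2 = 17.53
The function is not convex.

0


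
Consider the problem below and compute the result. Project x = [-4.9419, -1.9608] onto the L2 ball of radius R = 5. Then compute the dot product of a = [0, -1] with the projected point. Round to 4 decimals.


Step 1: Compute ||x|| (intermediates to 6 decimals).
||x|| = sqrt((-4.9419)^2 + (-1.9608)^2) = 5.316682
Step 2: Project.
Since ||x|| > R, scale = R/||x|| = 5/5.316682 = 0.940436, proj(x) = scale * x
proj(x) = [-4.647541, -1.844007]
Step 3: Dot product.
a^T * proj(x) = 0*(-4.647541) - 1*(-1.844007) = 1.844


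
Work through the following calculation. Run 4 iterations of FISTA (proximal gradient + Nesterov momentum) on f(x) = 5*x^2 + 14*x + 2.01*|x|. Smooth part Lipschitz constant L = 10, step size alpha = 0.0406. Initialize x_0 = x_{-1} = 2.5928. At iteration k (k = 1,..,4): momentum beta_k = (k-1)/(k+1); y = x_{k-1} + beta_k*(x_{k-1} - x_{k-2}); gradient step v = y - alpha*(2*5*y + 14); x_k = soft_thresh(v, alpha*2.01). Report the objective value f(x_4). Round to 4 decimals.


FISTA on f(x) = 5*x^2 + 14*x + 2.01*|x|
L = 10, alpha = 0.0406
Iteration 1: beta = 0.0, y = 2.5928 + 0.0*(2.5928 - 2.5928) = 2.5928
  grad(y) = 39.928, v = y - alpha*grad = 0.9717
  prox(v) = soft_thresh(0.9717, 0.0816) = 0.8901
Iteration 2: beta = 0.3333, y = 0.8901 + 0.3333*(0.8901 - 2.5928) = 0.3226
  grad(y) = 17.2256, v = y - alpha*grad = -0.3768
  prox(v) = soft_thresh(-0.3768, 0.0816) = -0.2952
Iteration 3: beta = 0.5, y = -0.2952 + 0.5*(-0.2952 - 0.8901) = -0.8879
  grad(y) = 5.1215, v = y - alpha*grad = -1.0958
  prox(v) = soft_thresh(-1.0958, 0.0816) = -1.0142
Iteration 4: beta = 0.6, y = -1.0142 + 0.6*(-1.0142 + 0.2952) = -1.4456
  grad(y) = -0.4557, v = y - alpha*grad = -1.4271
  prox(v) = soft_thresh(-1.4271, 0.0816) = -1.3455
f(x_4) = 5*(-1.3455)^2 + 14*(-1.3455) + 2.01*|-1.3455| = -7.0808


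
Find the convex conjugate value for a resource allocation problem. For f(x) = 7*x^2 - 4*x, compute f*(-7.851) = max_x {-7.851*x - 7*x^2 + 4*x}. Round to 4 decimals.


f*(y) = sup_x {y*x - a*x^2 - b*x} = sup_x {(y-b)*x - a*x^2}
FOC: (y - b) - 2a*x = 0 => x* = (y - b)/(2a)
x* = (-7.851 + 4)/(2*7) = -0.2751
f*(-7.851) = (y-b)^2/(4a) = (-7.851 + 4)^2/(4*7)
= 14.8302/28 = 0.5297


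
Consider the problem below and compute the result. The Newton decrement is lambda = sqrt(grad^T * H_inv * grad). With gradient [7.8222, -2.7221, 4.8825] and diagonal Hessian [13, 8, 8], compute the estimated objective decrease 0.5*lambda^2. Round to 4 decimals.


Step 1: H is diagonal, so H^(-1) * g = [0.6017, -0.3403, 0.6103].
Step 2: g^T H^(-1) g = sum_i g_i^2 / H_ii
  = (7.8222)^2/13 + (-2.7221)^2/8 + (4.8825)^2/8
  = 4.7067 + 0.9262 + 2.9799 = 8.6128
Step 3: Objective decrease = 0.5 * g^T H^(-1) g = 4.3064


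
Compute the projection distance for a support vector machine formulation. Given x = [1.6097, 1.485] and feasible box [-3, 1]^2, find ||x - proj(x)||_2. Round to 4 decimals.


Project each component onto [-3, 1].
clip(1.6097) = 1.0, clip(1.485) = 1.0
Projection = [1.0, 1.0]
Squared diffs: [0.3717, 0.2352]
Distance = sqrt(0.6069) = 0.7791


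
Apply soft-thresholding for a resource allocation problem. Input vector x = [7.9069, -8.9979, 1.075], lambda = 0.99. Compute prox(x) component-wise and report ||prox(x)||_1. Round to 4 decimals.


Soft-thresholding with lambda = 0.99:
prox(7.9069) = sign(7.9069)*max(|7.9069| - 0.99, 0) = 6.9169
prox(-8.9979) = sign(-8.9979)*max(|-8.9979| - 0.99, 0) = -8.0079
prox(1.075) = sign(1.075)*max(|1.075| - 0.99, 0) = 0.085
prox(x) = [6.9169, -8.0079, 0.085]
||prox(x)||_1 = 6.9169 + 8.0079 + 0.085 = 15.0098


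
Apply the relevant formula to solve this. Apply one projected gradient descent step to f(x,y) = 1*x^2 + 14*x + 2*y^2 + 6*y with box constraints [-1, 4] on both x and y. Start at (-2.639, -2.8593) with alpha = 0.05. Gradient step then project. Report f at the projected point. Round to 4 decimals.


Step 1: Compute gradient at (-2.639, -2.8593).
grad_x = 2*1*-2.639 + 14 = 8.722
grad_y = 2*2*-2.8593 + 6 = -5.4372
Step 2: Gradient step.
x_raw = -2.639 - 0.05*8.722 = -3.0751
y_raw = -2.8593 - 0.05*-5.4372 = -2.5874
Step 3: Project onto [-1, 4].
x_proj = clip(-3.0751) = -1.0
y_proj = clip(-2.5874) = -1.0
Step 4: Evaluate f.
f(-1.0, -1.0) = -17.0


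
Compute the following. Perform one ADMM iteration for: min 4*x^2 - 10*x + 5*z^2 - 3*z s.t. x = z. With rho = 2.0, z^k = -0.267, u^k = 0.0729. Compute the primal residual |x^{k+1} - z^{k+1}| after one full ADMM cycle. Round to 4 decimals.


ADMM iteration with rho = 2.0, z^k = -0.267, u^k = 0.0729
Step 1: x-update.
Minimize 4*x^2 - 10*x + (2.0/2)*(x + 0.267 + 0.0729)^2
FOC: (2*4 + 2.0)*x = 10 + 2.0*(-0.267 - 0.0729)
x^{k+1} = 0.932
Step 2: z-update.
Minimize 5*z^2 - 3*z + (2.0/2)*(0.932 - z + 0.0729)^2
FOC: (2*5 + 2.0)*z = 3 + 2.0*(0.932 + 0.0729)
z^{k+1} = 0.4175
Step 3: u-update.
u^{k+1} = 0.0729 + 0.932 - 0.4175 = 0.5874
Step 4: Primal residual = |0.932 - 0.4175| = 0.5145


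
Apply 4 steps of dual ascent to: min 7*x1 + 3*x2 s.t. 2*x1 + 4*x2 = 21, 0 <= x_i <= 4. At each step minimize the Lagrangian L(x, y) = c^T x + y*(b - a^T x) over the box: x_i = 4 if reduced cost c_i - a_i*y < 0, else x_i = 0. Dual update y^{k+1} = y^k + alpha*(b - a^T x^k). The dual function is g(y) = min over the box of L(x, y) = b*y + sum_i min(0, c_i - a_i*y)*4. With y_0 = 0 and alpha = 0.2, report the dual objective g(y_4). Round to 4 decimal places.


Dual ascent for LP: min 7*x1 + 3*x2, 2*x1 + 4*x2 = 21, 0 <= x_i <= 4
Step 1: y^k = 0.0, reduced costs: (7.0, 3.0)
  x^k = (0.0, 0.0), subgradient = b - a^T x = 21.0
  y^{k+1} = 0.0 + 0.2*21.0 = 4.2
Step 2: y^k = 4.2, reduced costs: (-1.4, -13.8)
  x^k = (4.0, 4.0), subgradient = b - a^T x = -3.0
  y^{k+1} = 4.2 + 0.2*-3.0 = 3.6
Step 3: y^k = 3.6, reduced costs: (-0.2, -11.4)
  x^k = (4.0, 4.0), subgradient = b - a^T x = -3.0
  y^{k+1} = 3.6 + 0.2*-3.0 = 3.0
Step 4: y^k = 3.0, reduced costs: (1.0, -9.0)
  x^k = (0.0, 4.0), subgradient = b - a^T x = 5.0
  y^{k+1} = 3.0 + 0.2*5.0 = 4.0
Dual objective at y_4 = 4.0: reduced costs (-1.0, -13.0), box minimizer x = (4.0, 4.0)
g(y_4) = b*y + (c1 - a1*y)*x1 + (c2 - a2*y)*x2 = 21*4.0 + (-1.0)*4.0 + (-13.0)*4.0 = 84.0 - 4.0 - 52.0 = 28.0


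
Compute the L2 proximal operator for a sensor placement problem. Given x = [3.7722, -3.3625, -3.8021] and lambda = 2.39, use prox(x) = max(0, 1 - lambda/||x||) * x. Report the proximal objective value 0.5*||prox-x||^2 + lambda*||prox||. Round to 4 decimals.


Step 1: Compute ||x||.
||x|| = 6.3239
Step 2: Compute scaling factor.
scale = max(0, 1 - 2.39/6.3239) = 0.6221
Step 3: prox(x) = [2.3466, -2.0917, -2.3652]
||prox(x)|| = 3.9339
Step 4: Proximal objective.
0.5*||prox-x||^2 = 2.8561
lambda*||prox|| = 9.402
Total = 12.2581


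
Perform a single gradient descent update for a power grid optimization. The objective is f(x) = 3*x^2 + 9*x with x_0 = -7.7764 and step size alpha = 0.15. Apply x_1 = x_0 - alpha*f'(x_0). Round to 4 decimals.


We compute the gradient at x_0 and apply the update.
f'(x) = 6*x + 9
f'(-7.7764) = 6*-7.7764 + 9 = -37.6584
x_1 = -7.7764 - 0.15*-37.6584 = -2.1276


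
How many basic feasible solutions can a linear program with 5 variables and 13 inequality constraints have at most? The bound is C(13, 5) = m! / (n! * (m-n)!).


Each vertex corresponds to some choice of n active constraints out of m, so the number of vertices is at most C(m, n) = m! / (n!(m-n)!).
m = 13, n = 5
Numerator: 13 * 12 * 11 * 10 * 9
Denominator: 5! = 120
C(13, 5) = 1287


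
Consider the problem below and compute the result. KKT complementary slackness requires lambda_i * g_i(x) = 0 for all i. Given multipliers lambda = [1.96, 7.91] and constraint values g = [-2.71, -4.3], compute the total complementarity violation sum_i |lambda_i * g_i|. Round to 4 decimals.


KKT complementary slackness check:
lambda_1 * g_1 = 1.96 * -2.71 = -5.3116
lambda_2 * g_2 = 7.91 * -4.3 = -34.013
Total violation = 5.3116 + 34.013 = 39.3246


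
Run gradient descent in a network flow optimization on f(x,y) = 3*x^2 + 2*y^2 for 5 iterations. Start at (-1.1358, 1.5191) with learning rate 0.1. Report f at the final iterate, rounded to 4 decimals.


Gradient descent on f(x,y) = 3*x^2 + 2*y^2.
Starting point: (-1.1358, 1.5191), alpha = 0.1
Step 1: grad_x = 2*3*-1.1358 = -6.8148, grad_y = 2*2*1.5191 = 6.0764
  x_1 = -1.1358 - 0.1*-6.8148 = -0.4543
  y_1 = 1.5191 - 0.1*6.0764 = 0.9115
Step 2: grad_x = 2*3*-0.4543 = -2.7259, grad_y = 2*2*0.9115 = 3.6458
  x_2 = -0.4543 - 0.1*-2.7259 = -0.1817
  y_2 = 0.9115 - 0.1*3.6458 = 0.5469
Step 3: grad_x = 2*3*-0.1817 = -1.0904, grad_y = 2*2*0.5469 = 2.1875
  x_3 = -0.1817 - 0.1*-1.0904 = -0.0727
  y_3 = 0.5469 - 0.1*2.1875 = 0.3281
Step 4: grad_x = 2*3*-0.0727 = -0.4361, grad_y = 2*2*0.3281 = 1.3125
  x_4 = -0.0727 - 0.1*-0.4361 = -0.0291
  y_4 = 0.3281 - 0.1*1.3125 = 0.1969
Step 5: grad_x = 2*3*-0.0291 = -0.1745, grad_y = 2*2*0.1969 = 0.7875
  x_5 = -0.0291 - 0.1*-0.1745 = -0.0116
  y_5 = 0.1969 - 0.1*0.7875 = 0.1181
f(-0.0116, 0.1181) = 3*(-0.0116)^2 + 2*0.1181^2 = 0.0283


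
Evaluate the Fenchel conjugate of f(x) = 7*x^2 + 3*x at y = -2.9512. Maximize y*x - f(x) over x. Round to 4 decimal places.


f*(y) = sup_x {y*x - a*x^2 - b*x} = sup_x {(y-b)*x - a*x^2}
FOC: (y - b) - 2a*x = 0 => x* = (y - b)/(2a)
x* = (-2.9512 - 3)/(2*7) = -0.4251
f*(-2.9512) = (y-b)^2/(4a) = (-2.9512 - 3)^2/(4*7)
= 35.4168/28 = 1.2649


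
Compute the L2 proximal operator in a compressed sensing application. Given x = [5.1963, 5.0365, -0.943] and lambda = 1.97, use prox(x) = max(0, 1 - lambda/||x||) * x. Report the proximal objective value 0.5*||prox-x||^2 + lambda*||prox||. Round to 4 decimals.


Step 1: Compute ||x||.
||x|| = 7.2977
Step 2: Compute scaling factor.
scale = max(0, 1 - 1.97/7.2977) = 0.7301
Step 3: prox(x) = [3.7936, 3.6769, -0.6884]
||prox(x)|| = 5.3277
Step 4: Proximal objective.
0.5*||prox-x||^2 = 1.9405
lambda*||prox|| = 10.4956
Total = 12.4361


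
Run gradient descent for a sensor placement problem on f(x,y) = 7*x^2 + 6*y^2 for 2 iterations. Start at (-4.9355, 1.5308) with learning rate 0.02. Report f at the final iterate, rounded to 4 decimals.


Gradient descent on f(x,y) = 7*x^2 + 6*y^2.
Starting point: (-4.9355, 1.5308), alpha = 0.02
Step 1: grad_x = 2*7*-4.9355 = -69.097, grad_y = 2*6*1.5308 = 18.3696
  x_1 = -4.9355 - 0.02*-69.097 = -3.5536
  y_1 = 1.5308 - 0.02*18.3696 = 1.1634
Step 2: grad_x = 2*7*-3.5536 = -49.7498, grad_y = 2*6*1.1634 = 13.9609
  x_2 = -3.5536 - 0.02*-49.7498 = -2.5586
  y_2 = 1.1634 - 0.02*13.9609 = 0.8842
f(-2.5586, 0.8842) = 7*(-2.5586)^2 + 6*0.8842^2 = 50.5145


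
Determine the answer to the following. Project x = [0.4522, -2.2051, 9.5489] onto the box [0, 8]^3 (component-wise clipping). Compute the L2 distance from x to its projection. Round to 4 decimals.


Project each component onto [0, 8].
clip(0.4522) = 0.4522, clip(-2.2051) = 0.0, clip(9.5489) = 8.0
Projection = [0.4522, 0.0, 8.0]
Squared diffs: [0.0, 4.8625, 2.3991]
Distance = sqrt(7.2616) = 2.6947


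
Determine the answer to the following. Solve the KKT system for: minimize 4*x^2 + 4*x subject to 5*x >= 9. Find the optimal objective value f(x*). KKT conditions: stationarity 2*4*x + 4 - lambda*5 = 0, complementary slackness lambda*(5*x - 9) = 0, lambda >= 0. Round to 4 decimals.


Step 1: Try lambda = 0 (constraint inactive).
x_unc = -4/(2*4) = -0.5
Check: 5*-0.5 = -2.5 < 9 -- violated!
Step 2: Constraint must be active: 5*x = 9
x* = 9/5 = 1.8
lambda = (2*4*1.8 + 4)/5 = 3.68
Step 3: Compute optimal value.
f(x*) = 4*1.8^2 + 4*1.8 = 20.16


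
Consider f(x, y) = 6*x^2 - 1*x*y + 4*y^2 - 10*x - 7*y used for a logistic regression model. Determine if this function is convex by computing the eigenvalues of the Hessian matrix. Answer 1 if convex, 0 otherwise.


The Hessian of f(x,y) = 6*x^2 - 1*x*y + 4*y^2 - 10*x - 7*y is:
H = [[12, -1], [-1, 8]]
Trace = 12 + 8 = 20
Determinant = 12*8 - (-1)^2 = 95
Discriminant = (20)^2 - 4*95 = 20.0
Eigenvalues: lambda_1 = 7.7639, lambda_2 = 12.2361
The function is convex.

1


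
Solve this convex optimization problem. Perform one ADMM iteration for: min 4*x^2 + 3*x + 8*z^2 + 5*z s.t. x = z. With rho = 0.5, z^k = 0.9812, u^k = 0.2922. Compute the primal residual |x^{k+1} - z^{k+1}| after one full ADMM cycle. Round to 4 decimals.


ADMM iteration with rho = 0.5, z^k = 0.9812, u^k = 0.2922
Step 1: x-update.
Minimize 4*x^2 + 3*x + (0.5/2)*(x - 0.9812 + 0.2922)^2
FOC: (2*4 + 0.5)*x = -3 + 0.5*(0.9812 - 0.2922)
x^{k+1} = -0.3124
Step 2: z-update.
Minimize 8*z^2 + 5*z + (0.5/2)*(-0.3124 - z + 0.2922)^2
FOC: (2*8 + 0.5)*z = -5 + 0.5*(-0.3124 + 0.2922)
z^{k+1} = -0.3036
Step 3: u-update.
u^{k+1} = 0.2922 - 0.3124 + 0.3036 = 0.2834
Step 4: Primal residual = |-0.3124 + 0.3036| = 0.0088


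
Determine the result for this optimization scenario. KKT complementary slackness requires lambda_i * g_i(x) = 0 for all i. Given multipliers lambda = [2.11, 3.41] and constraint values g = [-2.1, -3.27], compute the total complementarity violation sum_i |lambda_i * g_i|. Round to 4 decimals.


KKT complementary slackness check:
lambda_1 * g_1 = 2.11 * -2.1 = -4.431
lambda_2 * g_2 = 3.41 * -3.27 = -11.1507
Total violation = 4.431 + 11.1507 = 15.5817


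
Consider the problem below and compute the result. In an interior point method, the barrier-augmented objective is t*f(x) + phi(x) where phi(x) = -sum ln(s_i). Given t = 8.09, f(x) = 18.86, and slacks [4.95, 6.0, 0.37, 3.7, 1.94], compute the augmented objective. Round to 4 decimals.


Step 1: Compute log-barrier.
ln values: [1.5994, 1.7918, -0.9943, 1.3083, 0.6627]
phi = -(1.5994 + 1.7918 - 0.9943 + 1.3083 + 0.6627) = -4.3679
Step 2: Compute augmented objective.
t*f(x) = 8.09*18.86 = 152.5774
Total = 152.5774 - 4.3679 = 148.2095


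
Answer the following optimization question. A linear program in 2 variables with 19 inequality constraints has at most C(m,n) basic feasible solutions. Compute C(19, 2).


Each vertex corresponds to some choice of n active constraints out of m, so the number of vertices is at most C(m, n) = m! / (n!(m-n)!).
m = 19, n = 2
Numerator: 19 * 18
Denominator: 2! = 2
C(19, 2) = 171


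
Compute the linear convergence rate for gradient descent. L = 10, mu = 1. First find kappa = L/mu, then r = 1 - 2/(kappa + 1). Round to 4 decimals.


Step 1: Compute the condition number.
kappa = L/mu = 10/1 = 10.0
Step 2: Compute the convergence rate.
r = 1 - 2/(kappa + 1) = 1 - 2*mu/(L + mu) = (L - mu)/(L + mu) = 9/11 = 0.8182


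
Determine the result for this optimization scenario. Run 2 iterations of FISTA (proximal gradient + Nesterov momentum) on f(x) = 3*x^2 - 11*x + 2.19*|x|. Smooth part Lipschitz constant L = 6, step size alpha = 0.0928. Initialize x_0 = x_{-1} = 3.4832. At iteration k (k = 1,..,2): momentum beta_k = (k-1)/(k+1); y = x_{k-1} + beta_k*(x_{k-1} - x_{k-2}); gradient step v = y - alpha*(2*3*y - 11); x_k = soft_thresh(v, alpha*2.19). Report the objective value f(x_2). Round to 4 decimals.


FISTA on f(x) = 3*x^2 - 11*x + 2.19*|x|
L = 6, alpha = 0.0928
Iteration 1: beta = 0.0, y = 3.4832 + 0.0*(3.4832 - 3.4832) = 3.4832
  grad(y) = 9.8992, v = y - alpha*grad = 2.5646
  prox(v) = soft_thresh(2.5646, 0.2032) = 2.3613
Iteration 2: beta = 0.3333, y = 2.3613 + 0.3333*(2.3613 - 3.4832) = 1.9874
  grad(y) = 0.9242, v = y - alpha*grad = 1.9016
  prox(v) = soft_thresh(1.9016, 0.2032) = 1.6984
f(x_2) = 3*1.6984^2 - 11*1.6984 + 2.19*|1.6984| = -6.3093


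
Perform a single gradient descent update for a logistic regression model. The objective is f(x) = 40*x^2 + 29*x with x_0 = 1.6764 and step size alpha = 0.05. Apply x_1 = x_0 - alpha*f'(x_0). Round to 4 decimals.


We compute the gradient at x_0 and apply the update.
f'(x) = 80*x + 29
f'(1.6764) = 80*1.6764 + 29 = 163.112
x_1 = 1.6764 - 0.05*163.112 = -6.4792


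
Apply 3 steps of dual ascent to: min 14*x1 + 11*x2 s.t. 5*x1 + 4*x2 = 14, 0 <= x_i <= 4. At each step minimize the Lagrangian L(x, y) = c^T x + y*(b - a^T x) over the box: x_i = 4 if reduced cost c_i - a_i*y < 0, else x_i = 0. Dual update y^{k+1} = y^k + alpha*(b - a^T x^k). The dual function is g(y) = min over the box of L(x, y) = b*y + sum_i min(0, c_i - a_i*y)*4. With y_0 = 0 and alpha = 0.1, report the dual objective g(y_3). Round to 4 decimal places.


Dual ascent for LP: min 14*x1 + 11*x2, 5*x1 + 4*x2 = 14, 0 <= x_i <= 4
Step 1: y^k = 0.0, reduced costs: (14.0, 11.0)
  x^k = (0.0, 0.0), subgradient = b - a^T x = 14.0
  y^{k+1} = 0.0 + 0.1*14.0 = 1.4
Step 2: y^k = 1.4, reduced costs: (7.0, 5.4)
  x^k = (0.0, 0.0), subgradient = b - a^T x = 14.0
  y^{k+1} = 1.4 + 0.1*14.0 = 2.8
Step 3: y^k = 2.8, reduced costs: (0.0, -0.2)
  x^k = (0.0, 4.0), subgradient = b - a^T x = -2.0
  y^{k+1} = 2.8 + 0.1*-2.0 = 2.6
Dual objective at y_3 = 2.6: reduced costs (1.0, 0.6), box minimizer x = (0.0, 0.0)
g(y_3) = b*y + (c1 - a1*y)*x1 + (c2 - a2*y)*x2 = 14*2.6 + 1.0*0.0 + 0.6*0.0 = 36.4 + 0.0 + 0.0 = 36.4


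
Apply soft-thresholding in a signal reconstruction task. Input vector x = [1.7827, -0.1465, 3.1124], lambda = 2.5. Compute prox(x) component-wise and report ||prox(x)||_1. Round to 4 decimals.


Soft-thresholding with lambda = 2.5:
prox(1.7827) = sign(1.7827)*max(|1.7827| - 2.5, 0) = 0.0
prox(-0.1465) = sign(-0.1465)*max(|-0.1465| - 2.5, 0) = 0.0
prox(3.1124) = sign(3.1124)*max(|3.1124| - 2.5, 0) = 0.6124
prox(x) = [0.0, 0.0, 0.6124]
||prox(x)||_1 = 0.0 + 0.0 + 0.6124 = 0.6124


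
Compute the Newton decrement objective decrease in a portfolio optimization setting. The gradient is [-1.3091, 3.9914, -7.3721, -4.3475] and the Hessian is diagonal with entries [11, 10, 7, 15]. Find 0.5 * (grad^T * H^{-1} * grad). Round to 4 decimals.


Step 1: H is diagonal, so H^(-1) * g = [-0.119, 0.3991, -1.0532, -0.2898].
Step 2: g^T H^(-1) g = sum_i g_i^2 / H_ii
  = (-1.3091)^2/11 + (3.9914)^2/10 + (-7.3721)^2/7 + (-4.3475)^2/15
  = 0.1558 + 1.5931 + 7.764 + 1.2601 = 10.773
Step 3: Objective decrease = 0.5 * g^T H^(-1) g = 5.3865


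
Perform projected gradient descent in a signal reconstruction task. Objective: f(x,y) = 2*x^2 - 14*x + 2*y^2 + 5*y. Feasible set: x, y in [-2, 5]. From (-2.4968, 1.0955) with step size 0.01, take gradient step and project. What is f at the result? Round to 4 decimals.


Step 1: Compute gradient at (-2.4968, 1.0955).
grad_x = 2*2*-2.4968 - 14 = -23.9872
grad_y = 2*2*1.0955 + 5 = 9.382
Step 2: Gradient step.
x_raw = -2.4968 - 0.01*-23.9872 = -2.2569
y_raw = 1.0955 - 0.01*9.382 = 1.0017
Step 3: Project onto [-2, 5].
x_proj = clip(-2.2569) = -2.0
y_proj = clip(1.0017) = 1.0017
Step 4: Evaluate f.
f(-2.0, 1.0017) = 43.0151


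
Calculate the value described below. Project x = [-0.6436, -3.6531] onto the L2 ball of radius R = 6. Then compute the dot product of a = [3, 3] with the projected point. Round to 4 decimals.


Step 1: Compute ||x|| (intermediates to 6 decimals).
||x|| = sqrt((-0.6436)^2 + (-3.6531)^2) = 3.709361
Step 2: Project.
Since ||x|| <= R, proj = x (no scaling needed).
proj(x) = [-0.6436, -3.6531]
Step 3: Dot product.
a^T * proj(x) = 3*(-0.6436) + 3*(-3.6531) = -12.8901


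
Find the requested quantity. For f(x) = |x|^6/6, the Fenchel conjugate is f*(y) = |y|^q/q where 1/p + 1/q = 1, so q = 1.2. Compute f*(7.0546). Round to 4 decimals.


The conjugate exponent q satisfies 1/p + 1/q = 1.
p = 6, so q = 6/(6 - 1) = 1.2
|y|^q = 7.0546^1.2 = 10.4272
f*(7.0546) = 10.4272 / 1.2 = 8.6893


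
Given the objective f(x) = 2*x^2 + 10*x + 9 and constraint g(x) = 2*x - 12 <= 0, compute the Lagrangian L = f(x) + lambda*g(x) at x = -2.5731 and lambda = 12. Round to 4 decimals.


Step 1: Evaluate f(x).
f(-2.5731) = 2*(-2.5731)^2 + 10*(-2.5731) + 9 = -3.4893
Step 2: Evaluate g(x).
g(-2.5731) = 2*-2.5731 - 12 = -17.1462
Step 3: Compute Lagrangian.
L = -3.4893 + 12*-17.1462 = -209.2437


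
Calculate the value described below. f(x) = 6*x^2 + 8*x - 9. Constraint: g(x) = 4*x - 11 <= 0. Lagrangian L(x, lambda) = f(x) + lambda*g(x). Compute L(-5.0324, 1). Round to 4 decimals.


Step 1: Evaluate f(x).
f(-5.0324) = 6*(-5.0324)^2 + 8*(-5.0324) - 9 = 102.6911
Step 2: Evaluate g(x).
g(-5.0324) = 4*-5.0324 - 11 = -31.1296
Step 3: Compute Lagrangian.
L = 102.6911 + 1*-31.1296 = 71.5615


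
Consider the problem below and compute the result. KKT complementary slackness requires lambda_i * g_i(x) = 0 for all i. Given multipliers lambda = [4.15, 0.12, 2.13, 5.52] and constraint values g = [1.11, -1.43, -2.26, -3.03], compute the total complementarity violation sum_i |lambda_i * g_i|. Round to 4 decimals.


KKT complementary slackness check:
lambda_1 * g_1 = 4.15 * 1.11 = 4.6065
lambda_2 * g_2 = 0.12 * -1.43 = -0.1716
lambda_3 * g_3 = 2.13 * -2.26 = -4.8138
lambda_4 * g_4 = 5.52 * -3.03 = -16.7256
Total violation = 4.6065 + 0.1716 + 4.8138 + 16.7256 = 26.3175


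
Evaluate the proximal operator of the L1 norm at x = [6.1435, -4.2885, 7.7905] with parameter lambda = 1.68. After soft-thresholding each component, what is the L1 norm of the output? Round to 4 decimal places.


Soft-thresholding with lambda = 1.68:
prox(6.1435) = sign(6.1435)*max(|6.1435| - 1.68, 0) = 4.4635
prox(-4.2885) = sign(-4.2885)*max(|-4.2885| - 1.68, 0) = -2.6085
prox(7.7905) = sign(7.7905)*max(|7.7905| - 1.68, 0) = 6.1105
prox(x) = [4.4635, -2.6085, 6.1105]
||prox(x)||_1 = 4.4635 + 2.6085 + 6.1105 = 13.1825


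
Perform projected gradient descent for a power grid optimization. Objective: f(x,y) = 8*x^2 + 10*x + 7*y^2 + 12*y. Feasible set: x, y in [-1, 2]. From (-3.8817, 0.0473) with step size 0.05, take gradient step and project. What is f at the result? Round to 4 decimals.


Step 1: Compute gradient at (-3.8817, 0.0473).
grad_x = 2*8*-3.8817 + 10 = -52.1072
grad_y = 2*7*0.0473 + 12 = 12.6622
Step 2: Gradient step.
x_raw = -3.8817 - 0.05*-52.1072 = -1.2763
y_raw = 0.0473 - 0.05*12.6622 = -0.5858
Step 3: Project onto [-1, 2].
x_proj = clip(-1.2763) = -1.0
y_proj = clip(-0.5858) = -0.5858
Step 4: Evaluate f.
f(-1.0, -0.5858) = -6.6275


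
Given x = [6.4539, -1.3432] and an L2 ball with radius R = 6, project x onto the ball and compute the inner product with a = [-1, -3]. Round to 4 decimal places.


Step 1: Compute ||x|| (intermediates to 6 decimals).
||x|| = sqrt(6.4539^2 + (-1.3432)^2) = 6.592193
Step 2: Project.
Since ||x|| > R, scale = R/||x|| = 6/6.592193 = 0.910168, proj(x) = scale * x
proj(x) = [5.874133, -1.222538]
Step 3: Dot product.
a^T * proj(x) = -1*5.874133 - 3*(-1.222538) = -2.2065


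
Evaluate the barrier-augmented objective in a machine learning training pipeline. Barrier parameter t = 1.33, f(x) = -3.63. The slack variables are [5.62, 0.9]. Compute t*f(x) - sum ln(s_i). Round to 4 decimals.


Step 1: Compute log-barrier.
ln values: [1.7263, -0.1054]
phi = -(1.7263 - 0.1054) = -1.621
Step 2: Compute augmented objective.
t*f(x) = 1.33*-3.63 = -4.8279
Total = -4.8279 - 1.621 = -6.4489


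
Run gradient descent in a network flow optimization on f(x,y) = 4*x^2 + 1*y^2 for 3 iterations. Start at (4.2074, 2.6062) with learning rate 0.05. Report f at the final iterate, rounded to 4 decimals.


Gradient descent on f(x,y) = 4*x^2 + 1*y^2.
Starting point: (4.2074, 2.6062), alpha = 0.05
Step 1: grad_x = 2*4*4.2074 = 33.6592, grad_y = 2*1*2.6062 = 5.2124
  x_1 = 4.2074 - 0.05*33.6592 = 2.5244
  y_1 = 2.6062 - 0.05*5.2124 = 2.3456
Step 2: grad_x = 2*4*2.5244 = 20.1955, grad_y = 2*1*2.3456 = 4.6912
  x_2 = 2.5244 - 0.05*20.1955 = 1.5147
  y_2 = 2.3456 - 0.05*4.6912 = 2.111
Step 3: grad_x = 2*4*1.5147 = 12.1173, grad_y = 2*1*2.111 = 4.222
  x_3 = 1.5147 - 0.05*12.1173 = 0.9088
  y_3 = 2.111 - 0.05*4.222 = 1.8999
f(0.9088, 1.8999) = 4*0.9088^2 + 1*1.8999^2 = 6.9134


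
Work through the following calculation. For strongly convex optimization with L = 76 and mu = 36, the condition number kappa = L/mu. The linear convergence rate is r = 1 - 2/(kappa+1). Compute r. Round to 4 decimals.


Step 1: Compute the condition number.
kappa = L/mu = 76/36 = 2.1111
Step 2: Compute the convergence rate.
r = 1 - 2/(kappa + 1) = 1 - 2*mu/(L + mu) = (L - mu)/(L + mu) = 40/112 = 0.3571


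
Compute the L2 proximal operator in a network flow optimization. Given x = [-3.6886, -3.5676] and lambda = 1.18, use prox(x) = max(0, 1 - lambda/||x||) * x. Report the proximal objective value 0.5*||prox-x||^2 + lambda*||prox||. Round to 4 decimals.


Step 1: Compute ||x||.
||x|| = 5.1316
Step 2: Compute scaling factor.
scale = max(0, 1 - 1.18/5.1316) = 0.7701
Step 3: prox(x) = [-2.8404, -2.7472]
||prox(x)|| = 3.9516
Step 4: Proximal objective.
0.5*||prox-x||^2 = 0.6962
lambda*||prox|| = 4.6629
Total = 5.3591


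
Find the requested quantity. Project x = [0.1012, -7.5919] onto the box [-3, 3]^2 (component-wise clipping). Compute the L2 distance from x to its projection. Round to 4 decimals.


Project each component onto [-3, 3].
clip(0.1012) = 0.1012, clip(-7.5919) = -3.0
Projection = [0.1012, -3.0]
Squared diffs: [0.0, 21.0855]
Distance = sqrt(21.0855) = 4.5919


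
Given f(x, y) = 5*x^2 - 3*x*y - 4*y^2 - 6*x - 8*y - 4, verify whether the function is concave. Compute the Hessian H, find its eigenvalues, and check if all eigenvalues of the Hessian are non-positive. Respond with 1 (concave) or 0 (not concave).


The Hessian of f(x,y) = 5*x^2 - 3*x*y - 4*y^2 - 6*x - 8*y - 4 is:
H = [[10, -3], [-3, -8]]
Trace = 10 - 8 = 2
Determinant = 10*-8 - (-3)^2 = -89
Discriminant = (2)^2 - 4*-89 = 360.0
Eigenvalues: lambda_1 = -8.4868, lambda_2 = 10.4868
The function is not concave.

0


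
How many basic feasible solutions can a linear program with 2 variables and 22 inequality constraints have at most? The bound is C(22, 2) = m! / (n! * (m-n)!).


Each vertex corresponds to some choice of n active constraints out of m, so the number of vertices is at most C(m, n) = m! / (n!(m-n)!).
m = 22, n = 2
Numerator: 22 * 21
Denominator: 2! = 2
C(22, 2) = 231


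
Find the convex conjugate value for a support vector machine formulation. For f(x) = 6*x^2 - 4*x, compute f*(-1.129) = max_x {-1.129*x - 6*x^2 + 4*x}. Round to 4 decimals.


f*(y) = sup_x {y*x - a*x^2 - b*x} = sup_x {(y-b)*x - a*x^2}
FOC: (y - b) - 2a*x = 0 => x* = (y - b)/(2a)
x* = (-1.129 + 4)/(2*6) = 0.2393
f*(-1.129) = (y-b)^2/(4a) = (-1.129 + 4)^2/(4*6)
= 8.2426/24 = 0.3434


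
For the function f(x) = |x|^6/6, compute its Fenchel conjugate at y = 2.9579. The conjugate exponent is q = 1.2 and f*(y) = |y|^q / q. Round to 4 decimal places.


The conjugate exponent q satisfies 1/p + 1/q = 1.
p = 6, so q = 6/(6 - 1) = 1.2
|y|^q = 2.9579^1.2 = 3.6743
f*(2.9579) = 3.6743 / 1.2 = 3.062


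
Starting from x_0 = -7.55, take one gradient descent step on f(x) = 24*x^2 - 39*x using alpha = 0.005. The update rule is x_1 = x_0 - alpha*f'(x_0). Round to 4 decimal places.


We compute the gradient at x_0 and apply the update.
f'(x) = 48*x - 39
f'(-7.55) = 48*-7.55 - 39 = -401.4
x_1 = -7.55 - 0.005*-401.4 = -5.543
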